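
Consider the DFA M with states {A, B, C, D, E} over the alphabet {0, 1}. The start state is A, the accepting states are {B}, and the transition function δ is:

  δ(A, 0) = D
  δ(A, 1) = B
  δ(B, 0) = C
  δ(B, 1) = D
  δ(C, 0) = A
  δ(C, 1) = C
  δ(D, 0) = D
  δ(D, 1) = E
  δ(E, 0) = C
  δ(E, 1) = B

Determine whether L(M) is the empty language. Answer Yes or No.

The string 1 is accepted: the run A → B ends in the accepting state B.
Since at least one string is accepted, L(M) is not empty.

No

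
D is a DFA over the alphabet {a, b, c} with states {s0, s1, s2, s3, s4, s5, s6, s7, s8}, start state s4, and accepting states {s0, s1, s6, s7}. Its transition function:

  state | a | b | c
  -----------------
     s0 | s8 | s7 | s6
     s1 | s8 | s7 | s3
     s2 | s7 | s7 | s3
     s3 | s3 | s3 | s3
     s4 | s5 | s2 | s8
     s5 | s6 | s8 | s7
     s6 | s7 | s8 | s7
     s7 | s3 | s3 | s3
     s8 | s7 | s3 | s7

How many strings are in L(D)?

The useful subgraph on states {s2, s4, s5, s6, s7, s8} is acyclic, so L(D) is finite; the longest accepting path visits 5 useful states, giving maximum string length 4.
Counting accepting paths from s4 by length: 6 of length 2, 4 of length 3, 2 of length 4. Total 12.

12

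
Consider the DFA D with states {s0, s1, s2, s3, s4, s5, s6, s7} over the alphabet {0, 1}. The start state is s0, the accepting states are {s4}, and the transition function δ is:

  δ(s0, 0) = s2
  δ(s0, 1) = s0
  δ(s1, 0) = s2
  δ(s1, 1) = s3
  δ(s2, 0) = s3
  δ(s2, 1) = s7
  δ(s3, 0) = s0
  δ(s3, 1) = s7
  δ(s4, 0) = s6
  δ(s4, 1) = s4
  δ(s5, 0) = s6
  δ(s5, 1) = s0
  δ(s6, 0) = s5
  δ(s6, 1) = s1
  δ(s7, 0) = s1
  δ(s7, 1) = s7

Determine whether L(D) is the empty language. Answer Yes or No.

Yes

The states reachable from the start state are {s0, s1, s2, s3, s7}.
None of the accepting states {s4} is reachable, so no string is accepted and L(D) = ∅.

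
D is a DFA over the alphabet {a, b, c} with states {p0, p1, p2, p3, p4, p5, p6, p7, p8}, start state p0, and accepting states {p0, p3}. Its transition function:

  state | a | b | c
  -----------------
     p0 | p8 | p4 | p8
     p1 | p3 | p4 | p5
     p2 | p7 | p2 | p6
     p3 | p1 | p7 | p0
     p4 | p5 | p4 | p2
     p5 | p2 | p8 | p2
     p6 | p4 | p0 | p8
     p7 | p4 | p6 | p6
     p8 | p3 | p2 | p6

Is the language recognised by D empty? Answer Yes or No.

No

The empty string ε is accepted: the run p0 ends in the accepting state p0.
Since at least one string is accepted, L(D) is not empty.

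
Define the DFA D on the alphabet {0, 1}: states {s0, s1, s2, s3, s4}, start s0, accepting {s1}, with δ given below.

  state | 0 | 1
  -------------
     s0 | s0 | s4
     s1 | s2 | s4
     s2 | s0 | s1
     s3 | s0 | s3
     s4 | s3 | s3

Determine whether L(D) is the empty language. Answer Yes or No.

Yes

The states reachable from the start state are {s0, s3, s4}.
None of the accepting states {s1} is reachable, so no string is accepted and L(D) = ∅.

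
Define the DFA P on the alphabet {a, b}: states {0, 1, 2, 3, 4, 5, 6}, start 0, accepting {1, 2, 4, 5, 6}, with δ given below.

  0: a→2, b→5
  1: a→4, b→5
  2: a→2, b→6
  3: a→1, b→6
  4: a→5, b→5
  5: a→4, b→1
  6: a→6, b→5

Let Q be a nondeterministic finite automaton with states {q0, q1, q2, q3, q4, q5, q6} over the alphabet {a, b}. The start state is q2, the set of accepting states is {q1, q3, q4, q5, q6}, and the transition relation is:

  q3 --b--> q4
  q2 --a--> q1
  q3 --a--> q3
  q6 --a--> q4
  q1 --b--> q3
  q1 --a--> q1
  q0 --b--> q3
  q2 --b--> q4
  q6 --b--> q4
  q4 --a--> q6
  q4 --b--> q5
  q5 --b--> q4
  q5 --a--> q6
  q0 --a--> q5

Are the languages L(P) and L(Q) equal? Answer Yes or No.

Exploring the product automaton P × Q from the start pair (0, q2), following both machines on each input symbol, reaches 6 state pairs: (0, q2), (2, q1), (5, q4), (6, q3), (4, q6), (1, q5).
P accepts in {1, 2, 4, 5, 6} and Q accepts in {q1, q3, q4, q5, q6}. In every reachable pair the two components are either both accepting — (2, q1), (5, q4), (6, q3), (4, q6), (1, q5) — or both non-accepting, so no string is accepted by exactly one of the machines: L(P) \ L(Q) and L(Q) \ L(P) are both empty.
Hence every string is accepted by P iff it is accepted by Q, and the two languages coincide.

Yes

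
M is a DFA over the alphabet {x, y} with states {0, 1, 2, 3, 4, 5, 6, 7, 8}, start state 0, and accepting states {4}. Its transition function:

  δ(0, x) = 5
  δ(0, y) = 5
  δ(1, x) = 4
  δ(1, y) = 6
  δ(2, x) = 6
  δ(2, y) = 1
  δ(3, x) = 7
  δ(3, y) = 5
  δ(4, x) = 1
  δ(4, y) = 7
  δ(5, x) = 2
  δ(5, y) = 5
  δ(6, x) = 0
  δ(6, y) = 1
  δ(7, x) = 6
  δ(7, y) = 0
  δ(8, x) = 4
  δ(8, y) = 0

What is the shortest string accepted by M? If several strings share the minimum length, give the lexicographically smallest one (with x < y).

xxyx

A breadth-first search from 0 reaches an accepting state first via the path 0 → 5 → 2 → 1 → 4 on input xxyx.
No string of length < 4 is accepted (BFS exhausts all shorter strings without reaching an accepting state), and xxyx is the lexicographically least accepting string of length 4.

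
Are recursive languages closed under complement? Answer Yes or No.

Yes

Run the decider for L and flip its answer; since the decider halts on every input, this decides the complement.
So the recursive languages are closed under complement.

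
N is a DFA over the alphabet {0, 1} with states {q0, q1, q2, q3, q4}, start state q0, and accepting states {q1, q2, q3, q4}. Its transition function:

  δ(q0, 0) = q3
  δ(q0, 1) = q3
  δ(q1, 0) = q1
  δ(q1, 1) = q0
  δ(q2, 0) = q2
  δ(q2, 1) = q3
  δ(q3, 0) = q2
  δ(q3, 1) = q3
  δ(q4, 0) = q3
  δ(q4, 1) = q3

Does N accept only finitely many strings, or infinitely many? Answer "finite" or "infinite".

infinite

State q2 is reachable from the start and can reach an accepting state, and it lies on the cycle q2 → q2.
Traversing that cycle any number of times yields accepted strings of unbounded length, so the language is infinite.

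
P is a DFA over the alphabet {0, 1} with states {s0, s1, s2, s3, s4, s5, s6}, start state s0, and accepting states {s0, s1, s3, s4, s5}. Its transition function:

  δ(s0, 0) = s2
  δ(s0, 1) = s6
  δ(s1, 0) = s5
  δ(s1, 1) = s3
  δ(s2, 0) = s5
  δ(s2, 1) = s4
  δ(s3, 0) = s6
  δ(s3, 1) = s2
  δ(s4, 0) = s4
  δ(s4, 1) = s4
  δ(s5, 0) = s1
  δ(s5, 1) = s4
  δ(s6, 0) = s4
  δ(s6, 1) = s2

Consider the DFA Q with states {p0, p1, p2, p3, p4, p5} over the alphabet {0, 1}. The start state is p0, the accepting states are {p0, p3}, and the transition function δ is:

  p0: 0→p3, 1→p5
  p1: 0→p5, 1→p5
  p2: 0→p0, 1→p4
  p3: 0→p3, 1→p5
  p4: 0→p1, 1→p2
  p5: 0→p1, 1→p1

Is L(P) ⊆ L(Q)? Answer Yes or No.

The string 01 is in L(P) but not in L(Q).
So L(P) ⊄ L(Q).

No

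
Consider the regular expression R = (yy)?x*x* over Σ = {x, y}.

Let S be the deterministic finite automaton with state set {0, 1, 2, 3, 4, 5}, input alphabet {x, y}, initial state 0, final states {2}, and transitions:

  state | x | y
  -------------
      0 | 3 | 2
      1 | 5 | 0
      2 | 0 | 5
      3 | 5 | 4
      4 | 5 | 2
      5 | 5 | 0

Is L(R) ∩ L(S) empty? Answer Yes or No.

Yes

Converting the expression R to a DFA (subset construction, then merging equivalent states) gives the minimal DFA with states {r0, r1, r2, r3}, start state r0, accepting states {r0, r1} and transitions r0: x→r1, y→r2; r1: x→r1, y→r3; r2: x→r3, y→r1; r3: x→r3, y→r3.
Exploring the product automaton R × S from the start pair (r0, 0), following both machines on each input symbol, reaches 9 state pairs: (r0, 0), (r1, 3), (r2, 2), (r1, 5), (r3, 4), (r3, 0), (r3, 5), (r3, 2), (r3, 3).
R accepts in {r0, r1} and S accepts in {2}; no reachable pair has both components accepting, so no string drives both machines to acceptance simultaneously and L(R) ∩ L(S) = ∅.
So no string is accepted by both, and the intersection is empty.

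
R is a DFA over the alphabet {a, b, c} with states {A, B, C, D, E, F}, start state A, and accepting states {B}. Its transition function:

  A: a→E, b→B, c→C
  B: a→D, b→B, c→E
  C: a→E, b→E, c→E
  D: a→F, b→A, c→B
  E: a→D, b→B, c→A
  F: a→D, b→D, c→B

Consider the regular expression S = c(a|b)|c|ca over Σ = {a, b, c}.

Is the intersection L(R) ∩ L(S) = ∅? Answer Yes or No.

Yes

Converting the expression S to a DFA (subset construction, then merging equivalent states) gives the minimal DFA with states {s0, s1, s2, s3}, start state s0, accepting states {s2, s3} and transitions s0: a→s1, b→s1, c→s2; s1: a→s1, b→s1, c→s1; s2: a→s3, b→s3, c→s1; s3: a→s1, b→s1, c→s1.
Exploring the product automaton R × S from the start pair (A, s0), following both machines on each input symbol, reaches 9 state pairs: (A, s0), (E, s1), (B, s1), (C, s2), (D, s1), (A, s1), (E, s3), (F, s1), (C, s1).
R accepts in {B} and S accepts in {s2, s3}; no reachable pair has both components accepting, so no string drives both machines to acceptance simultaneously and L(R) ∩ L(S) = ∅.
So no string is accepted by both, and the intersection is empty.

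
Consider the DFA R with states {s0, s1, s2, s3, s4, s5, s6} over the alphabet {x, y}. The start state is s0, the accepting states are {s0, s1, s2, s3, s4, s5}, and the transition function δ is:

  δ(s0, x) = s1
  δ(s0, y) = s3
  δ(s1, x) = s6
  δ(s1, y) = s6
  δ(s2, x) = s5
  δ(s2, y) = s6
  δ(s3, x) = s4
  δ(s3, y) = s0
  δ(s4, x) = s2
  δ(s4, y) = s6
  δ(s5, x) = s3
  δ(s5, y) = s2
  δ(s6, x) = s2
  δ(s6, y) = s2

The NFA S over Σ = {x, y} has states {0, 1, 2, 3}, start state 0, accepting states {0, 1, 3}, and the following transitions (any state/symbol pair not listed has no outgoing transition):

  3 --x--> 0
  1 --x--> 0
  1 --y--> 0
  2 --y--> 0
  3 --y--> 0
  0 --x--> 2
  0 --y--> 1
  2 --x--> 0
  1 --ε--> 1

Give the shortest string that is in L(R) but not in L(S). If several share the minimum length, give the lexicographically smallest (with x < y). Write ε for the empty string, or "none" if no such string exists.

x

The string x is accepted by R but not by S.
No shorter string lies in the difference, and x is the lexicographically first length-1 string in L(R) \ L(S).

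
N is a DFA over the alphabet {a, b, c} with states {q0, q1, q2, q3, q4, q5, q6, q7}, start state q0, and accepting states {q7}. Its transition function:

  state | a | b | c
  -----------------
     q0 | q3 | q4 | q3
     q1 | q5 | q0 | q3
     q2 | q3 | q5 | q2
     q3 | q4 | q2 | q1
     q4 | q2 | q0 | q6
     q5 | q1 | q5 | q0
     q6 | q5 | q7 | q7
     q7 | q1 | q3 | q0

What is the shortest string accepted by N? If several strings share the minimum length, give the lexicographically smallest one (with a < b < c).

bcb

A breadth-first search from q0 reaches an accepting state first via the path q0 → q4 → q6 → q7 on input bcb.
No string of length < 3 is accepted (BFS exhausts all shorter strings without reaching an accepting state), and bcb is the lexicographically least accepting string of length 3.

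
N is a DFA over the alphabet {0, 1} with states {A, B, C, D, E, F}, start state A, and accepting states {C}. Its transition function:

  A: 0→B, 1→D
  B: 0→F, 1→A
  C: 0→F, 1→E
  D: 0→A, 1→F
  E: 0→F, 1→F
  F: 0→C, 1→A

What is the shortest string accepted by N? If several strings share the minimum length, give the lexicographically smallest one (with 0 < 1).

A breadth-first search from A reaches an accepting state first via the path A → B → F → C on input 000.
No string of length < 3 is accepted (BFS exhausts all shorter strings without reaching an accepting state), and 000 is the lexicographically least accepting string of length 3.

000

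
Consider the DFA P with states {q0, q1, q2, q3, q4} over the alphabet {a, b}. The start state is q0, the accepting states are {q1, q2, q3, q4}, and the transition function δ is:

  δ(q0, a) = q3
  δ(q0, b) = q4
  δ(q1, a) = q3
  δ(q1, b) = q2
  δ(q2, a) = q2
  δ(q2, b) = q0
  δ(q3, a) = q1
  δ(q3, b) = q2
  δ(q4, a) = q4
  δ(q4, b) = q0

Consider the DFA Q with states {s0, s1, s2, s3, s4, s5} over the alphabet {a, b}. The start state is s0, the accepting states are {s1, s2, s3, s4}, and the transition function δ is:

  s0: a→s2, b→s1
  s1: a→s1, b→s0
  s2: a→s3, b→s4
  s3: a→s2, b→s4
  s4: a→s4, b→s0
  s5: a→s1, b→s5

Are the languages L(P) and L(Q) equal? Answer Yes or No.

Exploring the product automaton P × Q from the start pair (q0, s0), following both machines on each input symbol, reaches 5 state pairs: (q0, s0), (q3, s2), (q4, s1), (q1, s3), (q2, s4).
P accepts in {q1, q2, q3, q4} and Q accepts in {s1, s2, s3, s4}. In every reachable pair the two components are either both accepting — (q3, s2), (q4, s1), (q1, s3), (q2, s4) — or both non-accepting, so no string is accepted by exactly one of the machines: L(P) \ L(Q) and L(Q) \ L(P) are both empty.
Hence every string is accepted by P iff it is accepted by Q, and the two languages coincide.

Yes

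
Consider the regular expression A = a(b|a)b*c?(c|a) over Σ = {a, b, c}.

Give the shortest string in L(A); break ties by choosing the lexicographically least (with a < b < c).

By inspection of the expression, no string of length less than 3 matches, and aaa is the lexicographically first match of length 3.

aaa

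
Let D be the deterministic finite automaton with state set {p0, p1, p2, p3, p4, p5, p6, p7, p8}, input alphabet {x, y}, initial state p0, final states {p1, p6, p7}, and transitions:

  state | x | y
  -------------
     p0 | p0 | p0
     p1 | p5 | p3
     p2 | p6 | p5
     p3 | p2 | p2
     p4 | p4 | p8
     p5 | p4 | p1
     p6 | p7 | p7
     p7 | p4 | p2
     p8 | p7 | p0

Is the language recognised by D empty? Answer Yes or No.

The states reachable from the start state are {p0}.
None of the accepting states {p1, p6, p7} is reachable, so no string is accepted and L(D) = ∅.

Yes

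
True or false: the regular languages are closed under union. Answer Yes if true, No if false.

Given DFAs for L₁ and L₂, run them in parallel: the product automaton on Q₁ × Q₂ that accepts when either component is accepting recognises L₁ ∪ L₂ (equivalently, R₁ | R₂ is a regular expression for it).
So the regular languages are closed under union.

Yes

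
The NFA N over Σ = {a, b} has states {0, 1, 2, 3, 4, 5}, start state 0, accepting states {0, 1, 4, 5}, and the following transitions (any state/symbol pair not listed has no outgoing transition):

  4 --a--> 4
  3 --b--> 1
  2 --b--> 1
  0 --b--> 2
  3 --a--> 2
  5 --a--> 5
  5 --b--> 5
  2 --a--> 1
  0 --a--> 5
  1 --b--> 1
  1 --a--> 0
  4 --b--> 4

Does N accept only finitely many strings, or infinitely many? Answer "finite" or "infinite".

infinite

State 0 is reachable from the start and can reach an accepting state, and it lies on the cycle 0 → 2 → 1 → 0.
Traversing that cycle any number of times yields accepted strings of unbounded length, so the language is infinite.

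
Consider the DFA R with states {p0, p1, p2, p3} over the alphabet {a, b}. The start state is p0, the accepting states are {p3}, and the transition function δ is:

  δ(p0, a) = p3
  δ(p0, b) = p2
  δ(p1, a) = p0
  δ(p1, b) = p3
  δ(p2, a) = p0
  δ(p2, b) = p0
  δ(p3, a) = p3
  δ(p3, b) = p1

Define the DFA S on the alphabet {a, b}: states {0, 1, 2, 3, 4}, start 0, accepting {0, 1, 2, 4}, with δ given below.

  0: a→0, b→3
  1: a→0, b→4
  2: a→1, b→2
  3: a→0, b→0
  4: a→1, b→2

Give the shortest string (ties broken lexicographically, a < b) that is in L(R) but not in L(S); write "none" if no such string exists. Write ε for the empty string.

Exploring the product automaton R × S from the start pair (p0, 0), following both machines on each input symbol, reaches 4 state pairs: (p0, 0), (p3, 0), (p2, 3), (p1, 3).
R accepts in {p3} and S accepts in {0, 1, 2, 4}. The reachable pairs whose R-component is accepting are (p3, 0); in each of them the S-component is accepting too, so the product for L(R) \ L(S) (R-component accepting, S-component rejecting) has no reachable accepting pair and the difference is empty.
So every string accepted by R is also accepted by S: L(R) \ L(S) = ∅ and there is no such string.

none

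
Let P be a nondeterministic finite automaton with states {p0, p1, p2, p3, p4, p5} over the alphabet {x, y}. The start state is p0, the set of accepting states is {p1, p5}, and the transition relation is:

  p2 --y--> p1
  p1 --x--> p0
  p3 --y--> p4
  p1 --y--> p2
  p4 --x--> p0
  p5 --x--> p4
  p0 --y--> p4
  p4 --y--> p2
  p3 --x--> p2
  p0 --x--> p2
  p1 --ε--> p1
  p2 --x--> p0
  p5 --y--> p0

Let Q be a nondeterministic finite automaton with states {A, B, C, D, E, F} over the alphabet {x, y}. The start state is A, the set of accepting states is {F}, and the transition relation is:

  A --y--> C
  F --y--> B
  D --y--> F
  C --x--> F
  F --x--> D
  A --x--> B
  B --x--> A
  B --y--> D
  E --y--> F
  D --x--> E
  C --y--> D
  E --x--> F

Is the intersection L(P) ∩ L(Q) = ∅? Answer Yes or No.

No

The string yyy is accepted by both P and Q.
Hence L(P) ∩ L(Q) ≠ ∅.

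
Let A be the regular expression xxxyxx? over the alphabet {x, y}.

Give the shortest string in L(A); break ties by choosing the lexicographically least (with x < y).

xxxyx

By inspection of the expression, no string of length less than 5 matches, and xxxyx is the lexicographically first match of length 5.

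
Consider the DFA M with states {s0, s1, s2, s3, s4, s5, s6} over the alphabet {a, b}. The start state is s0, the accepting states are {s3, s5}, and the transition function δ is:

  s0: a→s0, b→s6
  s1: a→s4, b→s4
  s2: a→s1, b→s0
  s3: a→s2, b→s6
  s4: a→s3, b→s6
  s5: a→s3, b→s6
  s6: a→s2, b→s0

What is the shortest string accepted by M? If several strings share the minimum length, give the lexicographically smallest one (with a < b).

A breadth-first search from s0 reaches an accepting state first via the path s0 → s6 → s2 → s1 → s4 → s3 on input baaaa.
No string of length < 5 is accepted (BFS exhausts all shorter strings without reaching an accepting state), and baaaa is the lexicographically least accepting string of length 5.

baaaa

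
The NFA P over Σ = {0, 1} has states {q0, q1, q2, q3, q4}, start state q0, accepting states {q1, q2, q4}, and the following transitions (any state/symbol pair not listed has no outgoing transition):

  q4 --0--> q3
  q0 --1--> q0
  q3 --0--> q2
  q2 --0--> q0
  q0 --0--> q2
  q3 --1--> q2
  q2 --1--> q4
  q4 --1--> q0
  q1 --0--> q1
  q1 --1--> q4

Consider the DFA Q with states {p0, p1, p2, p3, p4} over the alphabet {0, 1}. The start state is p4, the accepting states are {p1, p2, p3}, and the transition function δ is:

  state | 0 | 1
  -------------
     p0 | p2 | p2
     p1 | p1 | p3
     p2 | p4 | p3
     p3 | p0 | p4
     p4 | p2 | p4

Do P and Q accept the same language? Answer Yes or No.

Exploring the product automaton P × Q from the start pair (q0, p4), following both machines on each input symbol, reaches 4 state pairs: (q0, p4), (q2, p2), (q4, p3), (q3, p0).
P accepts in {q1, q2, q4} and Q accepts in {p1, p2, p3}. In every reachable pair the two components are either both accepting — (q2, p2), (q4, p3) — or both non-accepting, so no string is accepted by exactly one of the machines: L(P) \ L(Q) and L(Q) \ L(P) are both empty.
Hence every string is accepted by P iff it is accepted by Q, and the two languages coincide.

Yes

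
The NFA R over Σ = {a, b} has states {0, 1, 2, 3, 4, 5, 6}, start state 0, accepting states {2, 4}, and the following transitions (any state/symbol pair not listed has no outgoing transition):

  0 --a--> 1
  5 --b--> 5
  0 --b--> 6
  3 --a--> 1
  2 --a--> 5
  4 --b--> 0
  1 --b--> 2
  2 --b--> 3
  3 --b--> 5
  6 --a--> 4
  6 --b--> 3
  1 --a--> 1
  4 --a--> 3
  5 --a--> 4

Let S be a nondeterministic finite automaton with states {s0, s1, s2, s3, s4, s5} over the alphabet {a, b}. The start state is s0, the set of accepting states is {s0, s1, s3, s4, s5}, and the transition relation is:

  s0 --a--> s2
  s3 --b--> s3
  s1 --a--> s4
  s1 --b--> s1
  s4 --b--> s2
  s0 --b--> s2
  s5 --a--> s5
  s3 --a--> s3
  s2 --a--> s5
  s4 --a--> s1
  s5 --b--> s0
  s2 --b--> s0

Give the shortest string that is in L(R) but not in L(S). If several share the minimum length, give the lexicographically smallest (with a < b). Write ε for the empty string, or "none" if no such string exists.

ababa

The string ababa is accepted by R but not by S.
No shorter string lies in the difference, and ababa is the lexicographically first length-5 string in L(R) \ L(S).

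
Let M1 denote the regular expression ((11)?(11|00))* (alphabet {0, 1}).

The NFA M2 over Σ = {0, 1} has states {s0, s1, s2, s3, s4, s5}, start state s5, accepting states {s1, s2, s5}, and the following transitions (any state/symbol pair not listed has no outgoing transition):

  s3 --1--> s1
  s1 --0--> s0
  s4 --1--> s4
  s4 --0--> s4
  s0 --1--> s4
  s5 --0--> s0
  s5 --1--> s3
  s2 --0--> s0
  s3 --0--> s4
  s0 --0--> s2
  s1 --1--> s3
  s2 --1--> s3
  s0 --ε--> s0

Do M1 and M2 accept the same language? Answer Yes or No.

Converting the expression M1 to a DFA (subset construction, then merging equivalent states) gives the minimal DFA with states {r0, r1, r2, r3}, start state r0, accepting states {r0} and transitions r0: 0→r1, 1→r2; r1: 0→r0, 1→r3; r2: 0→r3, 1→r0; r3: 0→r3, 1→r3.
Exploring the product automaton M1 × M2 from the start pair (r0, s5), following both machines on each input symbol, reaches 6 state pairs: (r0, s5), (r1, s0), (r2, s3), (r0, s2), (r3, s4), (r0, s1).
M1 accepts in {r0} and M2 accepts in {s1, s2, s5}. In every reachable pair the two components are either both accepting — (r0, s5), (r0, s2), (r0, s1) — or both non-accepting, so no string is accepted by exactly one of the machines: L(M1) \ L(M2) and L(M2) \ L(M1) are both empty.
Hence every string is accepted by M1 iff it is accepted by M2, and the two languages coincide.

Yes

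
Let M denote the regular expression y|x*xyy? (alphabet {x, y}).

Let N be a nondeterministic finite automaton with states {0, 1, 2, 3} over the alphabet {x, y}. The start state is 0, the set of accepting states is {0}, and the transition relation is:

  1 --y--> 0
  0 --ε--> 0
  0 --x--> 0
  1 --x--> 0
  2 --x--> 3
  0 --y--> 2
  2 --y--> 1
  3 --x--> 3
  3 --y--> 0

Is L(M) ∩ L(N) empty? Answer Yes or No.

Converting the expression M to a DFA (subset construction, then merging equivalent states) gives the minimal DFA with states {m0, m1, m2, m3, m4}, start state m0, accepting states {m2, m3} and transitions m0: x→m1, y→m2; m1: x→m1, y→m3; m2: x→m4, y→m4; m3: x→m4, y→m2; m4: x→m4, y→m4.
Exploring the product automaton M × N from the start pair (m0, 0), following both machines on each input symbol, reaches 9 state pairs: (m0, 0), (m1, 0), (m2, 2), (m3, 2), (m4, 3), (m4, 1), (m2, 1), (m4, 0), (m4, 2).
M accepts in {m2, m3} and N accepts in {0}; no reachable pair has both components accepting, so no string drives both machines to acceptance simultaneously and L(M) ∩ L(N) = ∅.
So no string is accepted by both, and the intersection is empty.

Yes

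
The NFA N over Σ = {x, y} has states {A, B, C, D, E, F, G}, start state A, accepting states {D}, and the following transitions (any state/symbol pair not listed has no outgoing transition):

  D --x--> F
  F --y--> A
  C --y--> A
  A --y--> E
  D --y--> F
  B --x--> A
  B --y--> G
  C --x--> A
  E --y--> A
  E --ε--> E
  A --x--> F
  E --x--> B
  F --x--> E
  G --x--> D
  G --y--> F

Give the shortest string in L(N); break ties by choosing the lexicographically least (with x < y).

yxyx

A breadth-first search from A reaches an accepting state first via the path A → E → B → G → D on input yxyx.
No string of length < 4 is accepted (BFS exhausts all shorter strings without reaching an accepting state), and yxyx is the lexicographically least accepting string of length 4.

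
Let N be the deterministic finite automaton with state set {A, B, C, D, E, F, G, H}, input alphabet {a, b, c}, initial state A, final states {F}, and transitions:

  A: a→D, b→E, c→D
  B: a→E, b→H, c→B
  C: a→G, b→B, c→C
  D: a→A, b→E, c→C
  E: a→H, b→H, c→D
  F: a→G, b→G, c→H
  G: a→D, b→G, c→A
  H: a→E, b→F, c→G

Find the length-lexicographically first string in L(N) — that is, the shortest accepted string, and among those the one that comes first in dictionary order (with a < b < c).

A breadth-first search from A reaches an accepting state first via the path A → E → H → F on input bab.
No string of length < 3 is accepted (BFS exhausts all shorter strings without reaching an accepting state), and bab is the lexicographically least accepting string of length 3.

bab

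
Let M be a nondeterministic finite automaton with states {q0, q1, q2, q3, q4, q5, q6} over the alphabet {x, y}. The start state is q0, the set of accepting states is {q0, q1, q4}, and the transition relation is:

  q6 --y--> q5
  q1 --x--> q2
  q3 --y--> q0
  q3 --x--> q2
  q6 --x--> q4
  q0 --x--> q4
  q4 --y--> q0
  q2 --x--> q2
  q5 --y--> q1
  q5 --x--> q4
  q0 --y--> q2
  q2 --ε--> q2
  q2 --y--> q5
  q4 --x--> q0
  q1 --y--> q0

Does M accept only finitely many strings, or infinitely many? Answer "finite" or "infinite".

infinite

State q2 is reachable from the start and can reach an accepting state, and it lies on the cycle q2 → q2.
Traversing that cycle any number of times yields accepted strings of unbounded length, so the language is infinite.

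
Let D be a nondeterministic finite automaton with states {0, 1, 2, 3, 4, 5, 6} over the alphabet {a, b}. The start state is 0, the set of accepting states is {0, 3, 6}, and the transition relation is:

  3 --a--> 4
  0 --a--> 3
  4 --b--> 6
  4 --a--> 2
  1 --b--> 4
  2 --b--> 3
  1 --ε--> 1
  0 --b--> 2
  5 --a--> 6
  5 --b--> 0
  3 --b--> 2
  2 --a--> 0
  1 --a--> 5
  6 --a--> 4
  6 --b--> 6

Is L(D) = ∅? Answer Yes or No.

The empty string ε is accepted: the run 0 ends in the accepting state 0.
Since at least one string is accepted, L(D) is not empty.

No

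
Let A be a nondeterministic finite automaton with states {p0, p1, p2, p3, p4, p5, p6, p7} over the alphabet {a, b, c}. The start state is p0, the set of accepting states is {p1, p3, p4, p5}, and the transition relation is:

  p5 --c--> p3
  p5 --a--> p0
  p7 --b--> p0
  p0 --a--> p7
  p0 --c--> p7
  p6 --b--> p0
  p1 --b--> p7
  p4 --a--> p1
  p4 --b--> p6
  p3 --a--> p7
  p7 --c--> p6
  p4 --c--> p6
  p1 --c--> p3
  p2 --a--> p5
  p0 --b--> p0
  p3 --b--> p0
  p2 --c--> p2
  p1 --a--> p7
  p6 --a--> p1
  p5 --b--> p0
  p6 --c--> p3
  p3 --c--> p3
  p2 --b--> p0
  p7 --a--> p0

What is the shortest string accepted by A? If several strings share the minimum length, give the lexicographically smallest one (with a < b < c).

aca

A breadth-first search from p0 reaches an accepting state first via the path p0 → p7 → p6 → p1 on input aca.
No string of length < 3 is accepted (BFS exhausts all shorter strings without reaching an accepting state), and aca is the lexicographically least accepting string of length 3.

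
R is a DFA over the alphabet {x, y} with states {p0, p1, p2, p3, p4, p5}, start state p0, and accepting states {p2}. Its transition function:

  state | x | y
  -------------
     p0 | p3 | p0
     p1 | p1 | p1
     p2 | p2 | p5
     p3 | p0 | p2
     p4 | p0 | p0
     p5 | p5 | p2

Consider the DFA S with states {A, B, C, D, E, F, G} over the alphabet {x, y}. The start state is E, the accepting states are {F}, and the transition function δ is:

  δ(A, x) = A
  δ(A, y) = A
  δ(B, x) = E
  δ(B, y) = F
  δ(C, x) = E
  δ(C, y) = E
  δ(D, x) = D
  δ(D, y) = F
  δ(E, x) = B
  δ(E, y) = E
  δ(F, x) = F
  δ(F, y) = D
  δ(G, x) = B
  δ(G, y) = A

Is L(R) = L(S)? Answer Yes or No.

Exploring the product automaton R × S from the start pair (p0, E), following both machines on each input symbol, reaches 4 state pairs: (p0, E), (p3, B), (p2, F), (p5, D).
R accepts in {p2} and S accepts in {F}. In every reachable pair the two components are either both accepting — (p2, F) — or both non-accepting, so no string is accepted by exactly one of the machines: L(R) \ L(S) and L(S) \ L(R) are both empty.
Hence every string is accepted by R iff it is accepted by S, and the two languages coincide.

Yes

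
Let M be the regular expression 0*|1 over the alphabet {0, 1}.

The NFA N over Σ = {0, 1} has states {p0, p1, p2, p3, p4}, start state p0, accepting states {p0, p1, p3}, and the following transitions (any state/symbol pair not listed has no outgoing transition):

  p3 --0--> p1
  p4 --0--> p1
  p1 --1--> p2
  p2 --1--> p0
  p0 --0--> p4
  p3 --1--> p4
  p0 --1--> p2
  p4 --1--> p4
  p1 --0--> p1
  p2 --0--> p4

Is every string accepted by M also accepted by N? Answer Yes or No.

No

The string 0 is in L(M) but not in L(N).
So L(M) ⊄ L(N).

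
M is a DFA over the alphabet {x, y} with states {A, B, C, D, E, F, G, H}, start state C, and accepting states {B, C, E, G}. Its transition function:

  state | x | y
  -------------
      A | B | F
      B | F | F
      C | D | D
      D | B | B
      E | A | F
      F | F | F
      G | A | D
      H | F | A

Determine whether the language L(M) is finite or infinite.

The useful states (reachable from C and able to reach an accepting state) are {B, C, D}.
Restricted to these states the transition graph has no cycle, so every accepting path has bounded length and L is finite.

finite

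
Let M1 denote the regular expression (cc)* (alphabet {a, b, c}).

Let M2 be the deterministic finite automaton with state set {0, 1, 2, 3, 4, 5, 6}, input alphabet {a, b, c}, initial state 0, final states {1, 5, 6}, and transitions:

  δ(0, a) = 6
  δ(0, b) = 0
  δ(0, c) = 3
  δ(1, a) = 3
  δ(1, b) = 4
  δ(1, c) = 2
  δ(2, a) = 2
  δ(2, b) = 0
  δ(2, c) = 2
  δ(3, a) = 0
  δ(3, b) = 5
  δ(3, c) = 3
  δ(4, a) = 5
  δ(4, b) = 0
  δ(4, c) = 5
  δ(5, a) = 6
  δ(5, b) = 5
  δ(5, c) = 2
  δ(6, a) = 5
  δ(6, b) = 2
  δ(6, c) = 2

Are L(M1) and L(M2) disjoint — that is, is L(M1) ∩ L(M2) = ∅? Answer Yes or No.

Yes

Converting the expression M1 to a DFA (subset construction, then merging equivalent states) gives the minimal DFA with states {r0, r1, r2}, start state r0, accepting states {r0} and transitions r0: a→r1, b→r1, c→r2; r1: a→r1, b→r1, c→r1; r2: a→r1, b→r1, c→r0.
Exploring the product automaton M1 × M2 from the start pair (r0, 0), following both machines on each input symbol, reaches 8 state pairs: (r0, 0), (r1, 6), (r1, 0), (r2, 3), (r1, 5), (r1, 2), (r1, 3), (r0, 3).
M1 accepts in {r0} and M2 accepts in {1, 5, 6}; no reachable pair has both components accepting, so no string drives both machines to acceptance simultaneously and L(M1) ∩ L(M2) = ∅.
So no string is accepted by both, and the intersection is empty.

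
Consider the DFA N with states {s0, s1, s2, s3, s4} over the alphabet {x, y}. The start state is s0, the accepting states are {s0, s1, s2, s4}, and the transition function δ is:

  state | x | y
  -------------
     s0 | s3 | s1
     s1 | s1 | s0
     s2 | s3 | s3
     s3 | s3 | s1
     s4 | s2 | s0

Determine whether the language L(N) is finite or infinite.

State s0 is reachable from the start and can reach an accepting state, and it lies on the cycle s0 → s1 → s0.
Traversing that cycle any number of times yields accepted strings of unbounded length, so the language is infinite.

infinite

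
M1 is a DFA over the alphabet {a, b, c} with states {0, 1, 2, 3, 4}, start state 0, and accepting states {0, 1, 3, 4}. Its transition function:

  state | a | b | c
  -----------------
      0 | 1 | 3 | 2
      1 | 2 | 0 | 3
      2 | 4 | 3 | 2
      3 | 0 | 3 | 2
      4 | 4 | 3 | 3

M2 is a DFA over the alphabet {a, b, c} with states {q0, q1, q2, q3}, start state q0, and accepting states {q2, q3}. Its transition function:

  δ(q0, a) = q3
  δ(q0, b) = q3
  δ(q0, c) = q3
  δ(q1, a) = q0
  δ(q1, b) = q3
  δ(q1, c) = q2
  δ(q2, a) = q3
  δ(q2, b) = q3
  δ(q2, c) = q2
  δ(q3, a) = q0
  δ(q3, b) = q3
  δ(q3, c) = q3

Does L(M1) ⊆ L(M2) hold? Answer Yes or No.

The empty string ε is in L(M1) but not in L(M2).
So L(M1) ⊄ L(M2).

No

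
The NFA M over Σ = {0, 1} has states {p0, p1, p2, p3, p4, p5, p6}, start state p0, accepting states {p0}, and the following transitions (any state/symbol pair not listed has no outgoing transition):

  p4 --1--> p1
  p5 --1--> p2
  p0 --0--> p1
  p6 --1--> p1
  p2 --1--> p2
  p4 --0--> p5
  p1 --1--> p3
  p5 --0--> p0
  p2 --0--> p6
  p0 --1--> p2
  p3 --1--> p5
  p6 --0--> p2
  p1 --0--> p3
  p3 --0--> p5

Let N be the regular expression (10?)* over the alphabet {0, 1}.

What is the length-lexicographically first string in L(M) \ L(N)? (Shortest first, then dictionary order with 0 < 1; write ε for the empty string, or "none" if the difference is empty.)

0000

The string 0000 is accepted by M but not by N.
No shorter string lies in the difference, and 0000 is the lexicographically first length-4 string in L(M) \ L(N).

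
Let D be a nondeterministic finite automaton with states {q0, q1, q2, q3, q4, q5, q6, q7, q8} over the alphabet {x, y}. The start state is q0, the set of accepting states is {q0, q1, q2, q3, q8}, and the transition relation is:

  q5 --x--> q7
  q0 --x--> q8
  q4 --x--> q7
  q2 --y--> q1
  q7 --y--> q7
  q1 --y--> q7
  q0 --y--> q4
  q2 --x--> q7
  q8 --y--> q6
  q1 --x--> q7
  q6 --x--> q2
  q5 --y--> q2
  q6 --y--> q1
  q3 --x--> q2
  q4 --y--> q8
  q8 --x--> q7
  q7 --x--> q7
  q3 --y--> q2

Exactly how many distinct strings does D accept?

The useful subgraph on states {q0, q1, q2, q4, q6, q8} is acyclic, so L(D) is finite; the longest accepting path visits 6 useful states, giving maximum string length 5.
Counting accepting paths from q0 by length: 1 of length 0, 1 of length 1, 1 of length 2, 2 of length 3, 3 of length 4, 1 of length 5. Total 9.

9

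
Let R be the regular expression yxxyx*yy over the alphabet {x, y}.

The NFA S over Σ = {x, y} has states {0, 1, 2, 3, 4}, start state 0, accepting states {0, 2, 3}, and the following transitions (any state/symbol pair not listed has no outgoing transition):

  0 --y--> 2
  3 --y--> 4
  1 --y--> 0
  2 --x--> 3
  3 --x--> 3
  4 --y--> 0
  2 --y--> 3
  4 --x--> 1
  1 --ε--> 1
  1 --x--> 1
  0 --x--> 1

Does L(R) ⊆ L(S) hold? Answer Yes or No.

Converting the expression R to a DFA (subset construction, then merging equivalent states) gives the minimal DFA with states {r0, r1, r2, r3, r4, r5, r6, r7}, start state r0, accepting states {r7} and transitions r0: x→r1, y→r2; r1: x→r1, y→r1; r2: x→r3, y→r1; r3: x→r4, y→r1; r4: x→r1, y→r5; r5: x→r5, y→r6; r6: x→r1, y→r7; r7: x→r1, y→r1.
Exploring the product automaton R × S from the start pair (r0, 0), following both machines on each input symbol, reaches 13 state pairs: (r0, 0), (r1, 1), (r2, 2), (r1, 0), (r3, 3), (r1, 3), (r1, 2), (r4, 3), (r1, 4), (r5, 4), (r5, 1), (r6, 0), (r7, 2).
R accepts in {r7} and S accepts in {0, 2, 3}. The reachable pairs whose R-component is accepting are (r7, 2); in each of them the S-component is accepting too, so the product for L(R) \ L(S) (R-component accepting, S-component rejecting) has no reachable accepting pair and the difference is empty.
Hence every string in L(R) is also in L(S).

Yes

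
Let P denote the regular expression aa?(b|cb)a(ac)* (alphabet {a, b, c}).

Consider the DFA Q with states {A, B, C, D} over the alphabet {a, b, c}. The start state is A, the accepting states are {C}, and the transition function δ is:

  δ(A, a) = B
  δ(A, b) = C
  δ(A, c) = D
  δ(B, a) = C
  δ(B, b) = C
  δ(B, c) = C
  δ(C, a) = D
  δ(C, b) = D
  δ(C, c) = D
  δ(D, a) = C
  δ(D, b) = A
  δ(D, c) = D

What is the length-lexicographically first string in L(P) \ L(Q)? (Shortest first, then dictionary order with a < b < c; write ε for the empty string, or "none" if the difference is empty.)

aba

The string aba is accepted by P but not by Q.
No shorter string lies in the difference, and aba is the lexicographically first length-3 string in L(P) \ L(Q).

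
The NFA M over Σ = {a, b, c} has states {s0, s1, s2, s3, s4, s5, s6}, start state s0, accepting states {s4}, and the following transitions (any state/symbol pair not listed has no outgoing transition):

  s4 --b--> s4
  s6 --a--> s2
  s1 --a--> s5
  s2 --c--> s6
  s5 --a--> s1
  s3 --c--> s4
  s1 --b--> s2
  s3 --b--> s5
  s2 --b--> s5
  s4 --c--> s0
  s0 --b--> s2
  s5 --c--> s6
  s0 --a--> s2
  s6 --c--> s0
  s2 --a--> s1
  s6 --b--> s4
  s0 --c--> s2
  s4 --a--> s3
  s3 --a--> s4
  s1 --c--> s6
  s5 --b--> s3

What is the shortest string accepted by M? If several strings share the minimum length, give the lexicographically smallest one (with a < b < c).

A breadth-first search from s0 reaches an accepting state first via the path s0 → s2 → s6 → s4 on input acb.
No string of length < 3 is accepted (BFS exhausts all shorter strings without reaching an accepting state), and acb is the lexicographically least accepting string of length 3.

acb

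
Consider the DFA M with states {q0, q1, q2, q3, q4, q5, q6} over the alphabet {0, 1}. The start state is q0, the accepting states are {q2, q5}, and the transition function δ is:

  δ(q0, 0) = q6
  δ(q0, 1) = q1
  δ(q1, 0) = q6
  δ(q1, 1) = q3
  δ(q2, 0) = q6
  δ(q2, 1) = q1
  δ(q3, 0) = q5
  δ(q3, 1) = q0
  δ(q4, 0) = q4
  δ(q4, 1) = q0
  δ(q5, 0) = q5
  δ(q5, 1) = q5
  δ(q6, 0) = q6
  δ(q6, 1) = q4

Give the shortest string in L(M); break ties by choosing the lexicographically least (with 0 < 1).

110

A breadth-first search from q0 reaches an accepting state first via the path q0 → q1 → q3 → q5 on input 110.
No string of length < 3 is accepted (BFS exhausts all shorter strings without reaching an accepting state), and 110 is the lexicographically least accepting string of length 3.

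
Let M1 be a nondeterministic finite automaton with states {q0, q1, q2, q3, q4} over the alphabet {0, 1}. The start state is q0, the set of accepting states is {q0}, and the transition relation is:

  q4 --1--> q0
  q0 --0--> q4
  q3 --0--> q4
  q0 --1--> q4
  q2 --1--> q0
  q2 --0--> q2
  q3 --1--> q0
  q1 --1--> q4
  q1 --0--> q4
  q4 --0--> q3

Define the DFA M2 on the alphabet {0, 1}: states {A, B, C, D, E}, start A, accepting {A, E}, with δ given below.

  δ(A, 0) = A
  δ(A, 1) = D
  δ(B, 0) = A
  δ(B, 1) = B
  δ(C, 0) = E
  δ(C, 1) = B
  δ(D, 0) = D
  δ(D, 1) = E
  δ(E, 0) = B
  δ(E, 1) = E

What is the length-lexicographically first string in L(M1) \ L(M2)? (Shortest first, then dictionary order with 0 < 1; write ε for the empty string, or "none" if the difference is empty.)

The string 01 is accepted by M1 but not by M2.
No shorter string lies in the difference, and 01 is the lexicographically first length-2 string in L(M1) \ L(M2).

01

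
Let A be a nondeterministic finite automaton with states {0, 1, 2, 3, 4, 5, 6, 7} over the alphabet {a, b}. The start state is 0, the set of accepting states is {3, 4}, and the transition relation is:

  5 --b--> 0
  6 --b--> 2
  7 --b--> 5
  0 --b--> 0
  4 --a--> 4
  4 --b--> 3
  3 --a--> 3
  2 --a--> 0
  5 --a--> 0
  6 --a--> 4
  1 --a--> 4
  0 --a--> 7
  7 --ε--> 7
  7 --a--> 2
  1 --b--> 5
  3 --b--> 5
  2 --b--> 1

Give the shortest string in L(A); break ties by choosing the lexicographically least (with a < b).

aaba

A breadth-first search from 0 reaches an accepting state first via the path 0 → 7 → 2 → 1 → 4 on input aaba.
No string of length < 4 is accepted (BFS exhausts all shorter strings without reaching an accepting state), and aaba is the lexicographically least accepting string of length 4.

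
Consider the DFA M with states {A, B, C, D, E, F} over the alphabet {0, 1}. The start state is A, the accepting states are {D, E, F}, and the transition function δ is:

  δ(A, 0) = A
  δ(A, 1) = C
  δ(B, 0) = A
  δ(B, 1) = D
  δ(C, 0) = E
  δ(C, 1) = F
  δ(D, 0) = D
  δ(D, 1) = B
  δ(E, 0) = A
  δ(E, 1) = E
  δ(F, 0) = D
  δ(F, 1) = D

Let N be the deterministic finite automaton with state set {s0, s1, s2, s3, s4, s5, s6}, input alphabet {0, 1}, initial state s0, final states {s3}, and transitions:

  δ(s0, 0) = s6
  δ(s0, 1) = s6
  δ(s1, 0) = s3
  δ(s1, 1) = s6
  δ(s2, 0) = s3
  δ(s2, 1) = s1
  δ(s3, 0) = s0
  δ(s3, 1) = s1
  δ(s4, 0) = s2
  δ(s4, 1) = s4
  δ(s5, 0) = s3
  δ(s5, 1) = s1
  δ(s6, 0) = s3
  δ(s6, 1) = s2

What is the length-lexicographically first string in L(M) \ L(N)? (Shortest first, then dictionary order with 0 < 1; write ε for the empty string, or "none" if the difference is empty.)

The string 11 is accepted by M but not by N.
No shorter string lies in the difference, and 11 is the lexicographically first length-2 string in L(M) \ L(N).

11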